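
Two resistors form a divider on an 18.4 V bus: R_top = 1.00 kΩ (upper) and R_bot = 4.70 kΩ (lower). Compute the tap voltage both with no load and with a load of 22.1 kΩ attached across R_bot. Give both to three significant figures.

Open-circuit: V = 18.4 × 4.70/(1.00 + 4.70) = 15.2 V.
With the load, R_bot becomes R_bot‖R_L = 3.876 kΩ, so V = 18.4 × 3.876/4.876 = 14.6 V.

Unloaded: 15.2 V; loaded: 14.6 V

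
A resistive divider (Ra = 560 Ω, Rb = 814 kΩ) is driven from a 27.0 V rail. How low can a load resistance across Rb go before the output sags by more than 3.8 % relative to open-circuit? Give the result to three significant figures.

R_L(min) ≈ 14.2 kΩ

Output resistance R_th = Ra‖Rb = (560 × 814000)/814600 = 559.6 Ω.
The fractional drop is R_th/(R_th + R_L); requiring this ≤ 0.0380 gives R_L ≥ R_th(1/0.0380 − 1) = 559.6 × 25.32 = 14.2 kΩ.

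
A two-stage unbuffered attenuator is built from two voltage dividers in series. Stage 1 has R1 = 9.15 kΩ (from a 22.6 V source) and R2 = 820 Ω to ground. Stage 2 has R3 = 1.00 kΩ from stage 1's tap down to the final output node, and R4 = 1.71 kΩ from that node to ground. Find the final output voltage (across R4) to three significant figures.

Stage 2 presents R3+R4 = 2710 Ω as a load on stage 1's tap.
Stage 1's lower leg becomes R2‖(R3+R4) = 629.5 Ω, so V_mid = 22.6 × 629.5/9780 = 1.455 V.
Stage 2 is itself unloaded: V_out = V_mid × R4/(R3+R4) = 1.455 × 1710/2710 = 0.918 V.

V_out ≈ 0.918 V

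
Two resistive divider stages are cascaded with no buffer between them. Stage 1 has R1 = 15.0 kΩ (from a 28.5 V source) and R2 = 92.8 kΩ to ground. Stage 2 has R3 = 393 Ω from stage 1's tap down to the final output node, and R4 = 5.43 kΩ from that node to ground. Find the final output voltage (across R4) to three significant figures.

V_out ≈ 7.11 V

Stage 2 presents R3+R4 = 5823 Ω as a load on stage 1's tap.
Stage 1's lower leg becomes R2‖(R3+R4) = 5479 Ω, so V_mid = 28.5 × 5479/20480 = 7.625 V.
Stage 2 is itself unloaded: V_out = V_mid × R4/(R3+R4) = 7.625 × 5430/5823 = 7.11 V.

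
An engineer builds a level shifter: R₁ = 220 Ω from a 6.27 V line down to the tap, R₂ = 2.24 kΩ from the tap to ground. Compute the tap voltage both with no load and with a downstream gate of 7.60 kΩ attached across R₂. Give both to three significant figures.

Unloaded: 5.71 V; loaded: 5.56 V

Open-circuit: V = 6.27 × 2240/(220 + 2240) = 5.71 V.
With the load, R₂ becomes R₂‖R_L = 1730 Ω, so V = 6.27 × 1730/1950 = 5.56 V.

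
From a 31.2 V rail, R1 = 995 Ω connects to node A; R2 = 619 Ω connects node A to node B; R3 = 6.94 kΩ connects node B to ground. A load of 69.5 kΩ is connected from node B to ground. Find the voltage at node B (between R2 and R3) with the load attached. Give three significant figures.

At node B, R3 is in parallel with the load: R3‖R_L = 6310 Ω.
Below node A the resistance is R2 + (R3‖R_L) = 6929 Ω, so V_A = 31.2 × 6929/7924 = 27.28 V.
Then V_B = V_A × (R3‖R_L)/(R2 + R3‖R_L) = 27.28 × 6310/6929 = 24.8 V.

V ≈ 24.8 V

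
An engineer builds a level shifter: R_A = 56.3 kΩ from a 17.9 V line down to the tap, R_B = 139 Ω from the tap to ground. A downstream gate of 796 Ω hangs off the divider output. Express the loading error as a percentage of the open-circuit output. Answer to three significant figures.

The divider's output (Thévenin) resistance is R_A‖R_B = 138.7 Ω.
Fractional drop under load = R_th/(R_th + R_L) = 138.7 / (138.7 + 796) = 0.1484.
So the output falls by 14.8 %.

14.8 %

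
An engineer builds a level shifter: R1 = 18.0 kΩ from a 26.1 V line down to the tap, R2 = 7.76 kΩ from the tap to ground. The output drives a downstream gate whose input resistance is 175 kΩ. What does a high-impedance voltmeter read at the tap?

V_out ≈ 7.63 V

The load sits in parallel with R2: R2‖R_L = (7.76 × 175) / (7.76 + 175) = 7.431 kΩ.
V_out = 26.1 × 7.431 / (18.0 + 7.431) = 26.1 × 7.431/25.43 = 7.63 V.
(Unloaded it would have been 7.86 V.)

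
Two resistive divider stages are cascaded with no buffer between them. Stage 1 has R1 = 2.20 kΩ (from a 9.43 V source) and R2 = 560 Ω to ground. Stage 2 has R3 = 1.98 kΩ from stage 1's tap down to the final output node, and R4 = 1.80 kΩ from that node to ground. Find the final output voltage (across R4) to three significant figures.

V_out ≈ 0.815 V

Stage 2 presents R3+R4 = 3780 Ω as a load on stage 1's tap.
Stage 1's lower leg becomes R2‖(R3+R4) = 487.7 Ω, so V_mid = 9.43 × 487.7/2688 = 1.711 V.
Stage 2 is itself unloaded: V_out = V_mid × R4/(R3+R4) = 1.711 × 1800/3780 = 0.815 V.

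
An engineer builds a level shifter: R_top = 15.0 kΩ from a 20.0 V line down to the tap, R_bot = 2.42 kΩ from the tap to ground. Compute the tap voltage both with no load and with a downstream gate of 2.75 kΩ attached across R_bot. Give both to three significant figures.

Open-circuit: V = 20.0 × 2.42/(15.0 + 2.42) = 2.78 V.
With the load, R_bot becomes R_bot‖R_L = 1.287 kΩ, so V = 20.0 × 1.287/16.29 = 1.58 V.

Unloaded: 2.78 V; loaded: 1.58 V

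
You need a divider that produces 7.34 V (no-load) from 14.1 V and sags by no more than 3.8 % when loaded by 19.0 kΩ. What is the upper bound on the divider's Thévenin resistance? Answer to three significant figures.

R_th ≤ 751 Ω

Loading drop = R_th/(R_th + R_L) ≤ 0.0380, so R_th ≤ R_L · ε/(1−ε) = 19.0 kΩ × 0.0380/0.9620 = 751 Ω.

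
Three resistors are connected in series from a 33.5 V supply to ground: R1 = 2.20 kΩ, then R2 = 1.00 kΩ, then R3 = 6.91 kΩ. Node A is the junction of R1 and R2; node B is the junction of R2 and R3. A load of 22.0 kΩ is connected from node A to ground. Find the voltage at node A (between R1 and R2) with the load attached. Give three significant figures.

Below node A the series string R2+R3 = 7.910 kΩ sits in parallel with the 22.0 kΩ load: 5.818 kΩ.
V_A = 33.5 × 5.818/(2.20 + 5.818) = 24.3 V.

V ≈ 24.3 V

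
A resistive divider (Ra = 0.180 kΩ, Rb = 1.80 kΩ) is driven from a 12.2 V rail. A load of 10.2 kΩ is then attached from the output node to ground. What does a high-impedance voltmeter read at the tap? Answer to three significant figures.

V_out ≈ 10.9 V

The load sits in parallel with Rb: Rb‖R_L = (1800 × 10200) / (1800 + 10200) = 1530 Ω.
V_out = 12.2 × 1530 / (180 + 1530) = 12.2 × 1530/1710 = 10.9 V.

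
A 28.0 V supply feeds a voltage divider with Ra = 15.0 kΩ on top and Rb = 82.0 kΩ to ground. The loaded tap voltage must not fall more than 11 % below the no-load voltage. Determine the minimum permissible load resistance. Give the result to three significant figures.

R_L(min) ≈ 103 kΩ

Output resistance R_th = Ra‖Rb = (15.0 × 82.0)/97.00 = 12.68 kΩ.
The fractional drop is R_th/(R_th + R_L); requiring this ≤ 0.110 gives R_L ≥ R_th(1/0.110 − 1) = 12.68 × 8.091 = 103 kΩ.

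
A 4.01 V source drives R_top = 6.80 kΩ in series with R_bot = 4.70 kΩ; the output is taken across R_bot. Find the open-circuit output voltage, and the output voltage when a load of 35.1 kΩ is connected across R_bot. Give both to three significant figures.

Open-circuit: V = 4.01 × 4.70/(6.80 + 4.70) = 1.64 V.
With the load, R_bot becomes R_bot‖R_L = 4.145 kΩ, so V = 4.01 × 4.145/10.94 = 1.52 V.

Unloaded: 1.64 V; loaded: 1.52 V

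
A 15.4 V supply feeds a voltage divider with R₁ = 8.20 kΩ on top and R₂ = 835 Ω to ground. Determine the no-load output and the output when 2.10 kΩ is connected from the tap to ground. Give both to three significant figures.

Open-circuit: V = 15.4 × 835/(8200 + 835) = 1.42 V.
With the load, R₂ becomes R₂‖R_L = 597.4 Ω, so V = 15.4 × 597.4/8797 = 1.05 V.

Unloaded: 1.42 V; loaded: 1.05 V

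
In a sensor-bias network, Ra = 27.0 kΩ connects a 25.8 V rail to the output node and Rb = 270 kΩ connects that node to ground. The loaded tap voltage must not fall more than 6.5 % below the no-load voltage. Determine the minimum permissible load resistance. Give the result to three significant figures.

R_L(min) ≈ 353 kΩ

Output resistance R_th = Ra‖Rb = (27.0 × 270)/297.0 = 24.55 kΩ.
The fractional drop is R_th/(R_th + R_L); requiring this ≤ 0.0650 gives R_L ≥ R_th(1/0.0650 − 1) = 24.55 × 14.38 = 353 kΩ.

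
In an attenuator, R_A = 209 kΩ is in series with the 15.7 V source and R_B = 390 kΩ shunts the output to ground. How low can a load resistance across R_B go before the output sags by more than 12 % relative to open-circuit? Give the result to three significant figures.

Output resistance R_th = R_A‖R_B = (209 × 390)/599.0 = 136.1 kΩ.
The fractional drop is R_th/(R_th + R_L); requiring this ≤ 0.120 gives R_L ≥ R_th(1/0.120 − 1) = 136.1 × 7.333 = 998 kΩ.

R_L(min) ≈ 998 kΩ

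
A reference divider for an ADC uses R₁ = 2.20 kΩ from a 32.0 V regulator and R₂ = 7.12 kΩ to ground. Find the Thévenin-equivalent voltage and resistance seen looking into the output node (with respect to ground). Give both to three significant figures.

V_th is the open-circuit tap voltage: 32.0 × 7.12/(2.20 + 7.12) = 24.4 V.
With the supply zeroed, R₁ and R₂ appear in parallel from the tap: R_th = R₁‖R₂ = (2.20 × 7.12)/9.320 = 1.68 kΩ.

V_th = 24.4 V, R_th = 1.68 kΩ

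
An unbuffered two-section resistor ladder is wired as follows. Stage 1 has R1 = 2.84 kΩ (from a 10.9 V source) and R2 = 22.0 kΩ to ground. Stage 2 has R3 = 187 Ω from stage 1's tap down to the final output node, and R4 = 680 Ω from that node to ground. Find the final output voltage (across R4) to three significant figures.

Stage 2 presents R3+R4 = 867.0 Ω as a load on stage 1's tap.
Stage 1's lower leg becomes R2‖(R3+R4) = 834.1 Ω, so V_mid = 10.9 × 834.1/3674 = 2.475 V.
Stage 2 is itself unloaded: V_out = V_mid × R4/(R3+R4) = 2.475 × 680/867.0 = 1.94 V.

V_out ≈ 1.94 V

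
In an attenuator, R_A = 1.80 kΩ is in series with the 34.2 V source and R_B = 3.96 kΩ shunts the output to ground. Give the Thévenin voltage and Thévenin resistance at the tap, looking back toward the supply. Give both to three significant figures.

V_th is the open-circuit tap voltage: 34.2 × 3.96/(1.80 + 3.96) = 23.5 V.
With the supply zeroed, R_A and R_B appear in parallel from the tap: R_th = R_A‖R_B = (1.80 × 3.96)/5.760 = 1.24 kΩ.

V_th = 23.5 V, R_th = 1.24 kΩ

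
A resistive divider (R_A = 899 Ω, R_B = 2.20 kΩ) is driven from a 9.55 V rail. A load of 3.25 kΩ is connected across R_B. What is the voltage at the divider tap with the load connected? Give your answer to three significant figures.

V_out ≈ 5.67 V

The load sits in parallel with R_B: R_B‖R_L = (2200 × 3250) / (2200 + 3250) = 1312 Ω.
V_out = 9.55 × 1312 / (899 + 1312) = 9.55 × 1312/2211 = 5.67 V.
(Unloaded it would have been 6.78 V.)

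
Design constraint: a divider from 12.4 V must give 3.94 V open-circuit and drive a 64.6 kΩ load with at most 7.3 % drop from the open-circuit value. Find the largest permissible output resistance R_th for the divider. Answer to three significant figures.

Loading drop = R_th/(R_th + R_L) ≤ 0.0730, so R_th ≤ R_L · ε/(1−ε) = 64.6 kΩ × 0.0730/0.9270 = 5.09 kΩ.

R_th ≤ 5.09 kΩ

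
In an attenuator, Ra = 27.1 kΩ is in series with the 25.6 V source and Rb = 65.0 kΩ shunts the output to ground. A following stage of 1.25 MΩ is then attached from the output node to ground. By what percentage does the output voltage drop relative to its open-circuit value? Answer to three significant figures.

1.51 %

The divider's output (Thévenin) resistance is Ra‖Rb = 19.13 kΩ.
Fractional drop under load = R_th/(R_th + R_L) = 19.13 / (19.13 + 1250) = 0.01507.
So the output falls by 1.51 %.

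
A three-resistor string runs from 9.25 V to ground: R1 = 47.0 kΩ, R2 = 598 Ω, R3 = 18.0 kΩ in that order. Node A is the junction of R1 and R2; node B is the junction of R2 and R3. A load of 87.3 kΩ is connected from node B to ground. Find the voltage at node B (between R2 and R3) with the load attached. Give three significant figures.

At node B, R3 is in parallel with the load: R3‖R_L = 14920 Ω.
Below node A the resistance is R2 + (R3‖R_L) = 15520 Ω, so V_A = 9.25 × 15520/62520 = 2.296 V.
Then V_B = V_A × (R3‖R_L)/(R2 + R3‖R_L) = 2.296 × 14920/15520 = 2.21 V.

V ≈ 2.21 V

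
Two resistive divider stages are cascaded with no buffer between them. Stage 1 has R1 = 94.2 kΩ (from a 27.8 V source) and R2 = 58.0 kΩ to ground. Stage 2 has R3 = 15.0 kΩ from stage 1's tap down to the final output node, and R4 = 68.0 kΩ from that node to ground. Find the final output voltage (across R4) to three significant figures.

Stage 2 presents R3+R4 = 83.00 kΩ as a load on stage 1's tap.
Stage 1's lower leg becomes R2‖(R3+R4) = 34.14 kΩ, so V_mid = 27.8 × 34.14/128.3 = 7.395 V.
Stage 2 is itself unloaded: V_out = V_mid × R4/(R3+R4) = 7.395 × 68.0/83.00 = 6.06 V.

V_out ≈ 6.06 V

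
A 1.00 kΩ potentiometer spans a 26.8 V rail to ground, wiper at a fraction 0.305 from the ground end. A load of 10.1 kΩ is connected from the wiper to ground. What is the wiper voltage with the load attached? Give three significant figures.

The wiper splits the pot into (1−α)R = 695.0 Ω above and αR = 305.0 Ω below.
Lower section ‖ load = 296.1 Ω.
V_wiper = 26.8 × 296.1/(695.0 + 296.1) = 8.01 V.

V ≈ 8.01 V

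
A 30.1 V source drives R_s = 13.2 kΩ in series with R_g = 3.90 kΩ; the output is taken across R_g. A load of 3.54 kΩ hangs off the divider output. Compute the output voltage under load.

The load sits in parallel with R_g: R_g‖R_L = (3.90 × 3.54) / (3.90 + 3.54) = 1.856 kΩ.
V_out = 30.1 × 1.856 / (13.2 + 1.856) = 30.1 × 1.856/15.06 = 3.71 V.
(Unloaded it would have been 6.86 V.)

V_out ≈ 3.71 V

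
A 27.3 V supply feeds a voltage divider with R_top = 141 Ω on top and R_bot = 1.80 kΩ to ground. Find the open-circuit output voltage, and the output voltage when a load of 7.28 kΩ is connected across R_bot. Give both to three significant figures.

Open-circuit: V = 27.3 × 1800/(141 + 1800) = 25.3 V.
With the load, R_bot becomes R_bot‖R_L = 1443 Ω, so V = 27.3 × 1443/1584 = 24.9 V.

Unloaded: 25.3 V; loaded: 24.9 V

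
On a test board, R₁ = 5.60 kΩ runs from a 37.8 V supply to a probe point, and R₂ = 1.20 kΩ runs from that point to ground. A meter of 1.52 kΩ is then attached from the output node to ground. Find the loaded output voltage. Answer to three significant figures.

V_out ≈ 4.04 V

The load sits in parallel with R₂: R₂‖R_L = (1.20 × 1.52) / (1.20 + 1.52) = 0.6706 kΩ.
V_out = 37.8 × 0.6706 / (5.60 + 0.6706) = 37.8 × 0.6706/6.271 = 4.04 V.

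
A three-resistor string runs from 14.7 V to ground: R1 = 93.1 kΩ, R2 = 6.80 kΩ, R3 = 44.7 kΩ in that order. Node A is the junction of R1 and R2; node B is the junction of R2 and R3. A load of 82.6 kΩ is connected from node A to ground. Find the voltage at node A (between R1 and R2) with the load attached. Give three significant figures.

Below node A the series string R2+R3 = 51.50 kΩ sits in parallel with the 82.6 kΩ load: 31.72 kΩ.
V_A = 14.7 × 31.72/(93.1 + 31.72) = 3.74 V.

V ≈ 3.74 V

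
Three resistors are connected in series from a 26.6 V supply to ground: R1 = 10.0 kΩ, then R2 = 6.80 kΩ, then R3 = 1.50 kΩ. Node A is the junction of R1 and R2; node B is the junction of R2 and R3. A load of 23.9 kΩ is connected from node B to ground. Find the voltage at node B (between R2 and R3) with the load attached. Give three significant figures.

At node B, R3 is in parallel with the load: R3‖R_L = 1.411 kΩ.
Below node A the resistance is R2 + (R3‖R_L) = 8.211 kΩ, so V_A = 26.6 × 8.211/18.21 = 11.99 V.
Then V_B = V_A × (R3‖R_L)/(R2 + R3‖R_L) = 11.99 × 1.411/8.211 = 2.06 V.

V ≈ 2.06 V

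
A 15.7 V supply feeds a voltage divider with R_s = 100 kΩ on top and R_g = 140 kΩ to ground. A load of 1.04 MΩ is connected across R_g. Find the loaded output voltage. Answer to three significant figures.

V_out ≈ 8.67 V

The load sits in parallel with R_g: R_g‖R_L = (140 × 1040) / (140 + 1040) = 123.4 kΩ.
V_out = 15.7 × 123.4 / (100 + 123.4) = 15.7 × 123.4/223.4 = 8.67 V.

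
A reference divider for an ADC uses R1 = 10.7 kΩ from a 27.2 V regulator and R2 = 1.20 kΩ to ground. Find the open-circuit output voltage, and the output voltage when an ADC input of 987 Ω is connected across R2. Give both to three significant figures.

Unloaded: 2.74 V; loaded: 1.31 V

Open-circuit: V = 27.2 × 1200/(10700 + 1200) = 2.74 V.
With the load, R2 becomes R2‖R_L = 541.6 Ω, so V = 27.2 × 541.6/11240 = 1.31 V.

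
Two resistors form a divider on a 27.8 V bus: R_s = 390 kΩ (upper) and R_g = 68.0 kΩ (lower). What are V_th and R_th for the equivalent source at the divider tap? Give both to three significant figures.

V_th = 4.13 V, R_th = 57.9 kΩ

V_th is the open-circuit tap voltage: 27.8 × 68.0/(390 + 68.0) = 4.13 V.
With the supply zeroed, R_s and R_g appear in parallel from the tap: R_th = R_s‖R_g = (390 × 68.0)/458.0 = 57.9 kΩ.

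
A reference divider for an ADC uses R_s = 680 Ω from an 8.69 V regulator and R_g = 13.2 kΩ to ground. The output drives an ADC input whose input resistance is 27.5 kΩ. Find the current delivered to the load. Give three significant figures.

R_g‖R_L = 8919 Ω; V_out = 8.69 × 8919/9599 = 8.074 V.
I_L = V_out / R_L = 8.074 / 27.5 kΩ = 0.294 mA.

I_L ≈ 0.294 mA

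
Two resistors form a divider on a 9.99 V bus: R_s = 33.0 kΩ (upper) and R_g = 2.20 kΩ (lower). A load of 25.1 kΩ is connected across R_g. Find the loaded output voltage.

V_out ≈ 0.577 V

The load sits in parallel with R_g: R_g‖R_L = (2.20 × 25.1) / (2.20 + 25.1) = 2.023 kΩ.
V_out = 9.99 × 2.023 / (33.0 + 2.023) = 9.99 × 2.023/35.02 = 0.577 V.
(Unloaded it would have been 0.624 V.)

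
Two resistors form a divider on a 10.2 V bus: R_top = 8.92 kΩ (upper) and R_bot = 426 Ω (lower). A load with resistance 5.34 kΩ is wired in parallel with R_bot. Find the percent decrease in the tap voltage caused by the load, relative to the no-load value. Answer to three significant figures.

7.08 %

The divider's output (Thévenin) resistance is R_top‖R_bot = 406.6 Ω.
Fractional drop under load = R_th/(R_th + R_L) = 406.6 / (406.6 + 5340) = 0.07075.
So the output falls by 7.08 %.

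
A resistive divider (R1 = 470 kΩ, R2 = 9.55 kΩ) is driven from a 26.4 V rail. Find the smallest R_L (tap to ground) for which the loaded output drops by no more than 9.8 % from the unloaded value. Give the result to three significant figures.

R_L(min) ≈ 86.1 kΩ

Output resistance R_th = R1‖R2 = (470 × 9.55)/479.6 = 9.360 kΩ.
The fractional drop is R_th/(R_th + R_L); requiring this ≤ 0.0980 gives R_L ≥ R_th(1/0.0980 − 1) = 9.360 × 9.204 = 86.1 kΩ.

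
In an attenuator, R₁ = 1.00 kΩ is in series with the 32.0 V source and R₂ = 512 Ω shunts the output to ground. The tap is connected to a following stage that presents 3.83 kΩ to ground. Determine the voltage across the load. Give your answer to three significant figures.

The load sits in parallel with R₂: R₂‖R_L = (512 × 3830) / (512 + 3830) = 451.6 Ω.
V_out = 32.0 × 451.6 / (1000 + 451.6) = 32.0 × 451.6/1452 = 9.96 V.
(Unloaded it would have been 10.8 V.)

V_out ≈ 9.96 V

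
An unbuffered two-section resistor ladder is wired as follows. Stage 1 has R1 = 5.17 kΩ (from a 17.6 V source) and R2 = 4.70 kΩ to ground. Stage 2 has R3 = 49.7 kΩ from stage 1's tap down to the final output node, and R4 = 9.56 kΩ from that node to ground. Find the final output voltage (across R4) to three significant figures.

Stage 2 presents R3+R4 = 59.26 kΩ as a load on stage 1's tap.
Stage 1's lower leg becomes R2‖(R3+R4) = 4.355 kΩ, so V_mid = 17.6 × 4.355/9.525 = 8.047 V.
Stage 2 is itself unloaded: V_out = V_mid × R4/(R3+R4) = 8.047 × 9.56/59.26 = 1.30 V.

V_out ≈ 1.30 V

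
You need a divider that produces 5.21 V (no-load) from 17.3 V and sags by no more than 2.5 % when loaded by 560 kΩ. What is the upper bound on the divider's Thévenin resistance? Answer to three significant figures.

Loading drop = R_th/(R_th + R_L) ≤ 0.0250, so R_th ≤ R_L · ε/(1−ε) = 560 kΩ × 0.0250/0.9750 = 14.4 kΩ.
(Any R1, R2 with R2/(R1+R2) = 0.301 and R1‖R2 ≤ 14.4 kΩ will meet the spec.)

R_th ≤ 14.4 kΩ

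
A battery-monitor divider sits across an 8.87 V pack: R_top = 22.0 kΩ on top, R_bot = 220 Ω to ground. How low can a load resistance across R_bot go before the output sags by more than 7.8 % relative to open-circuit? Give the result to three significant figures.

Output resistance R_th = R_top‖R_bot = (22000 × 220)/22220 = 217.8 Ω.
The fractional drop is R_th/(R_th + R_L); requiring this ≤ 0.0780 gives R_L ≥ R_th(1/0.0780 − 1) = 217.8 × 11.82 = 2.57 kΩ.

R_L(min) ≈ 2.57 kΩ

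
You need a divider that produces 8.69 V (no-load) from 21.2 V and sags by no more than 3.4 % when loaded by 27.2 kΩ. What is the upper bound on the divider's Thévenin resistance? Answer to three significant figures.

Loading drop = R_th/(R_th + R_L) ≤ 0.0340, so R_th ≤ R_L · ε/(1−ε) = 27.2 kΩ × 0.0340/0.9660 = 957 Ω.

R_th ≤ 957 Ω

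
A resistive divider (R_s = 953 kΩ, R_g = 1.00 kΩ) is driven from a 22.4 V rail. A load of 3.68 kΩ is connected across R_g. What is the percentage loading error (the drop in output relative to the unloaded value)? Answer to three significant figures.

The divider's output (Thévenin) resistance is R_s‖R_g = 0.9990 kΩ.
Fractional drop under load = R_th/(R_th + R_L) = 0.9990 / (0.9990 + 3.68) = 0.2135.
So the output falls by 21.3 %.

21.3 %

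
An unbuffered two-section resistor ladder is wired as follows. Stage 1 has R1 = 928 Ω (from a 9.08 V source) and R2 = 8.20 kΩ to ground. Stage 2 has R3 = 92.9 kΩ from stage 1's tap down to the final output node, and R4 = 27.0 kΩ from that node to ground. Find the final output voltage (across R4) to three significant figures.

Stage 2 presents R3+R4 = 119900 Ω as a load on stage 1's tap.
Stage 1's lower leg becomes R2‖(R3+R4) = 7675 Ω, so V_mid = 9.08 × 7675/8603 = 8.101 V.
Stage 2 is itself unloaded: V_out = V_mid × R4/(R3+R4) = 8.101 × 27000/119900 = 1.82 V.

V_out ≈ 1.82 V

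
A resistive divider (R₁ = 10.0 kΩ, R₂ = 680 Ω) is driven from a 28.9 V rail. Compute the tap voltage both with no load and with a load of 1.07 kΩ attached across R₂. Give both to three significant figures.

Open-circuit: V = 28.9 × 680/(10000 + 680) = 1.84 V.
With the load, R₂ becomes R₂‖R_L = 415.8 Ω, so V = 28.9 × 415.8/10420 = 1.15 V.

Unloaded: 1.84 V; loaded: 1.15 V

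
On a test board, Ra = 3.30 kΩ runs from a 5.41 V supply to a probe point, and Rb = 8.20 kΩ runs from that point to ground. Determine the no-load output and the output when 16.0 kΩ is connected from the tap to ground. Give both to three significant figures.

Unloaded: 3.86 V; loaded: 3.36 V

Open-circuit: V = 5.41 × 8.20/(3.30 + 8.20) = 3.86 V.
With the load, Rb becomes Rb‖R_L = 5.421 kΩ, so V = 5.41 × 5.421/8.721 = 3.36 V.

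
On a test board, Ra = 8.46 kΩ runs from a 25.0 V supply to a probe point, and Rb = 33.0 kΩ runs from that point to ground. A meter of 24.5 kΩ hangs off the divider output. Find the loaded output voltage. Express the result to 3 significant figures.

The load sits in parallel with Rb: Rb‖R_L = (33.0 × 24.5) / (33.0 + 24.5) = 14.06 kΩ.
V_out = 25.0 × 14.06 / (8.46 + 14.06) = 25.0 × 14.06/22.52 = 15.6 V.

V_out ≈ 15.6 V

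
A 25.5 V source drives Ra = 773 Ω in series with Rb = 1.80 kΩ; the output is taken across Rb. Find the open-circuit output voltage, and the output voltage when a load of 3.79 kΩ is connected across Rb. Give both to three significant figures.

Open-circuit: V = 25.5 × 1800/(773 + 1800) = 17.8 V.
With the load, Rb becomes Rb‖R_L = 1220 Ω, so V = 25.5 × 1220/1993 = 15.6 V.

Unloaded: 17.8 V; loaded: 15.6 V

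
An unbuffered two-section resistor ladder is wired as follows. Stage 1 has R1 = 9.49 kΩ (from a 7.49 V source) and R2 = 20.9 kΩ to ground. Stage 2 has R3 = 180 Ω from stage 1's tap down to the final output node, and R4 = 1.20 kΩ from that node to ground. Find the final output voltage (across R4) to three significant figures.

V_out ≈ 0.782 V

Stage 2 presents R3+R4 = 1380 Ω as a load on stage 1's tap.
Stage 1's lower leg becomes R2‖(R3+R4) = 1295 Ω, so V_mid = 7.49 × 1295/10780 = 0.8991 V.
Stage 2 is itself unloaded: V_out = V_mid × R4/(R3+R4) = 0.8991 × 1200/1380 = 0.782 V.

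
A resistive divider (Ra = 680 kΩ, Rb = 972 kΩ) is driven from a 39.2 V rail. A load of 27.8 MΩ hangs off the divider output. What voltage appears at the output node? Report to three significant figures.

V_out ≈ 22.7 V

The load sits in parallel with Rb: Rb‖R_L = (972 × 27800) / (972 + 27800) = 939.2 kΩ.
V_out = 39.2 × 939.2 / (680 + 939.2) = 39.2 × 939.2/1619 = 22.7 V.
(Unloaded it would have been 23.1 V.)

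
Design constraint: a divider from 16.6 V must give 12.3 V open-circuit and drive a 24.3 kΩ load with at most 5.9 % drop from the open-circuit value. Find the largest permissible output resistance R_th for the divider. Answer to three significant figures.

Loading drop = R_th/(R_th + R_L) ≤ 0.0590, so R_th ≤ R_L · ε/(1−ε) = 24.3 kΩ × 0.0590/0.9410 = 1.52 kΩ.
(Any R1, R2 with R2/(R1+R2) = 0.741 and R1‖R2 ≤ 1.52 kΩ will meet the spec.)

R_th ≤ 1.52 kΩ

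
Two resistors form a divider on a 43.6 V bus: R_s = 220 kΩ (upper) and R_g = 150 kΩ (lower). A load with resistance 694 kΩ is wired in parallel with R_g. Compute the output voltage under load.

V_out ≈ 15.7 V

The load sits in parallel with R_g: R_g‖R_L = (150 × 694) / (150 + 694) = 123.3 kΩ.
V_out = 43.6 × 123.3 / (220 + 123.3) = 43.6 × 123.3/343.3 = 15.7 V.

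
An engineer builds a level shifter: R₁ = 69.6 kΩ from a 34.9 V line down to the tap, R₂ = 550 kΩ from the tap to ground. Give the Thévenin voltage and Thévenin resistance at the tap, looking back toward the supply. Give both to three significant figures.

V_th is the open-circuit tap voltage: 34.9 × 550/(69.6 + 550) = 31.0 V.
With the supply zeroed, R₁ and R₂ appear in parallel from the tap: R_th = R₁‖R₂ = (69.6 × 550)/619.6 = 61.8 kΩ.

V_th = 31.0 V, R_th = 61.8 kΩ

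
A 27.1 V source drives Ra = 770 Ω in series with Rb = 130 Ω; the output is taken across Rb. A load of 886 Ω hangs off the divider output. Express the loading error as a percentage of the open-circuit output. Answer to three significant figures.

Unloaded V = 27.1 × 130/900.0 = 3.9144 V.
Loaded: Rb‖R_L = 113.4 Ω, giving V = 27.1 × 113.4/883.4 = 3.4779 V.
Drop = (3.9144 − 3.4779) / 3.9144 = 11.2 %.

11.2 %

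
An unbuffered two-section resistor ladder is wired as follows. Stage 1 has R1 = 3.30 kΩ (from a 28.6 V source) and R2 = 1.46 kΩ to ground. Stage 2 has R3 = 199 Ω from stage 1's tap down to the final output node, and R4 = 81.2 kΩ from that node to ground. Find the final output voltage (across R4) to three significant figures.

V_out ≈ 8.64 V

Stage 2 presents R3+R4 = 81400 Ω as a load on stage 1's tap.
Stage 1's lower leg becomes R2‖(R3+R4) = 1434 Ω, so V_mid = 28.6 × 1434/4734 = 8.665 V.
Stage 2 is itself unloaded: V_out = V_mid × R4/(R3+R4) = 8.665 × 81200/81400 = 8.64 V.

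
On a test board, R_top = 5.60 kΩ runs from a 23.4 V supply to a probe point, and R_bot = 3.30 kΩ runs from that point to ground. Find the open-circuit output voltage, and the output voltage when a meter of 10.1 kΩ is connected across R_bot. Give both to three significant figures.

Unloaded: 8.68 V; loaded: 7.20 V

Open-circuit: V = 23.4 × 3.30/(5.60 + 3.30) = 8.68 V.
With the load, R_bot becomes R_bot‖R_L = 2.487 kΩ, so V = 23.4 × 2.487/8.087 = 7.20 V.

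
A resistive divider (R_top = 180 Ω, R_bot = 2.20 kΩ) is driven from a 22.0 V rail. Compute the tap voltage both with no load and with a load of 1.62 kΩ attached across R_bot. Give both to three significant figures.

Unloaded: 20.3 V; loaded: 18.4 V

Open-circuit: V = 22.0 × 2200/(180 + 2200) = 20.3 V.
With the load, R_bot becomes R_bot‖R_L = 933.0 Ω, so V = 22.0 × 933.0/1113 = 18.4 V.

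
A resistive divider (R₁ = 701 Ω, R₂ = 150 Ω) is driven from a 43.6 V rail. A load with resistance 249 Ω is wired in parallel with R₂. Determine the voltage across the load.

V_out ≈ 5.14 V

The load sits in parallel with R₂: R₂‖R_L = (150 × 249) / (150 + 249) = 93.61 Ω.
V_out = 43.6 × 93.61 / (701 + 93.61) = 43.6 × 93.61/794.6 = 5.14 V.
(Unloaded it would have been 7.69 V.)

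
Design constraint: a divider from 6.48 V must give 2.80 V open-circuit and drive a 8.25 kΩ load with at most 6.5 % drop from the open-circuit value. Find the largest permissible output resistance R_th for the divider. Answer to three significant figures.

Loading drop = R_th/(R_th + R_L) ≤ 0.0650, so R_th ≤ R_L · ε/(1−ε) = 8.25 kΩ × 0.0650/0.9350 = 574 Ω.

R_th ≤ 574 Ω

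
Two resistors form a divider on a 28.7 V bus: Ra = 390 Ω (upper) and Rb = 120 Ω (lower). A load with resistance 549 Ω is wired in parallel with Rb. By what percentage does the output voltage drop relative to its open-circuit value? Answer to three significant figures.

14.3 %

Unloaded V = 28.7 × 120/510.0 = 6.7529 V.
Loaded: Rb‖R_L = 98.48 Ω, giving V = 28.7 × 98.48/488.5 = 5.7858 V.
Drop = (6.7529 − 5.7858) / 6.7529 = 14.3 %.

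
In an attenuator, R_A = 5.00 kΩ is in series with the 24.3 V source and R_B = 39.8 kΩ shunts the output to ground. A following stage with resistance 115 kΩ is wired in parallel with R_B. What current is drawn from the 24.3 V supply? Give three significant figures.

R_B‖R_L = 29.57 kΩ, so the source sees R_A + R_B‖R_L = 34.57 kΩ.
I = 24.3 V / 34.57 kΩ = 0.703 mA.

I ≈ 0.703 mA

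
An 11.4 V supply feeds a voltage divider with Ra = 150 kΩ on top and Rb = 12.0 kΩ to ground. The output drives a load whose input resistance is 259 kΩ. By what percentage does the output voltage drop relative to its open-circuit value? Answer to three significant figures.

The divider's output (Thévenin) resistance is Ra‖Rb = 11.11 kΩ.
Fractional drop under load = R_th/(R_th + R_L) = 11.11 / (11.11 + 259) = 0.04114.
So the output falls by 4.11 %.

4.11 %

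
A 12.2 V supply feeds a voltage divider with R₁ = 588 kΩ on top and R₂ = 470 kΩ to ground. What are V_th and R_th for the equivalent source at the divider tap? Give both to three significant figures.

V_th = 5.42 V, R_th = 261 kΩ

V_th is the open-circuit tap voltage: 12.2 × 470/(588 + 470) = 5.42 V.
With the supply zeroed, R₁ and R₂ appear in parallel from the tap: R_th = R₁‖R₂ = (588 × 470)/1058 = 261 kΩ.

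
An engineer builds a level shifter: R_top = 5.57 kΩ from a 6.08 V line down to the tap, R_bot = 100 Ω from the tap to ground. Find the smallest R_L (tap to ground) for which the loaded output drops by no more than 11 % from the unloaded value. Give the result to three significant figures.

Output resistance R_th = R_top‖R_bot = (5570 × 100)/5670 = 98.24 Ω.
The fractional drop is R_th/(R_th + R_L); requiring this ≤ 0.110 gives R_L ≥ R_th(1/0.110 − 1) = 98.24 × 8.091 = 795 Ω.

R_L(min) ≈ 795 Ω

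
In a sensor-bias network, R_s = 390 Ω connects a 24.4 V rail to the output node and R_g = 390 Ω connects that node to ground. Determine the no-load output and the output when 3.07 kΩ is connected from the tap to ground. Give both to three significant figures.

Unloaded: 12.2 V; loaded: 11.5 V

Open-circuit: V = 24.4 × 390/(390 + 390) = 12.2 V.
With the load, R_g becomes R_g‖R_L = 346.0 Ω, so V = 24.4 × 346.0/736.0 = 11.5 V.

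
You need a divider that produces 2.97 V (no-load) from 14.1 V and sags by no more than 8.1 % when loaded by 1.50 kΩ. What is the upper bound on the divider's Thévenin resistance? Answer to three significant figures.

R_th ≤ 132 Ω

Loading drop = R_th/(R_th + R_L) ≤ 0.0810, so R_th ≤ R_L · ε/(1−ε) = 1.50 kΩ × 0.0810/0.9190 = 132 Ω.
(Any R1, R2 with R2/(R1+R2) = 0.211 and R1‖R2 ≤ 132 Ω will meet the spec.)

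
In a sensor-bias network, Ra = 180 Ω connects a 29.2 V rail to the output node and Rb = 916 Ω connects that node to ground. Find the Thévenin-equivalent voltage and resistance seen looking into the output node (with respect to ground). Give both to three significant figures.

V_th is the open-circuit tap voltage: 29.2 × 916/(180 + 916) = 24.4 V.
With the supply zeroed, Ra and Rb appear in parallel from the tap: R_th = Ra‖Rb = (180 × 916)/1096 = 150 Ω.

V_th = 24.4 V, R_th = 150 Ω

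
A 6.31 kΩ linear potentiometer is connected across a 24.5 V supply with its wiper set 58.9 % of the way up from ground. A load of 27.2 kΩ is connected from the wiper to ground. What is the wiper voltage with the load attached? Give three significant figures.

V ≈ 13.7 V

The wiper splits the pot into (1−α)R = 2.593 kΩ above and αR = 3.717 kΩ below.
Lower section ‖ load = 3.270 kΩ.
V_wiper = 24.5 × 3.270/(2.593 + 3.270) = 13.7 V.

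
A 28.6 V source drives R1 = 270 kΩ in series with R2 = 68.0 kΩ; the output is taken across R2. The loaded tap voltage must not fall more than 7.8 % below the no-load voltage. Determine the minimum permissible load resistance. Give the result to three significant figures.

R_L(min) ≈ 642 kΩ

Output resistance R_th = R1‖R2 = (270 × 68.0)/338.0 = 54.32 kΩ.
The fractional drop is R_th/(R_th + R_L); requiring this ≤ 0.0780 gives R_L ≥ R_th(1/0.0780 − 1) = 54.32 × 11.82 = 642 kΩ.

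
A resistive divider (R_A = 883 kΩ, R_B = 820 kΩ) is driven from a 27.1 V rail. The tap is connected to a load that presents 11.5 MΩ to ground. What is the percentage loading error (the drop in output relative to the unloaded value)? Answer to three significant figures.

3.57 %

The divider's output (Thévenin) resistance is R_A‖R_B = 425.2 kΩ.
Fractional drop under load = R_th/(R_th + R_L) = 425.2 / (425.2 + 11500) = 0.03565.
So the output falls by 3.57 %.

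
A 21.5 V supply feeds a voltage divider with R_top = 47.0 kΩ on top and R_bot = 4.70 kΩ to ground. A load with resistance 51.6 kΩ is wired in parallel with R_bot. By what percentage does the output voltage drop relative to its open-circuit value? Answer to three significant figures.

7.65 %

The divider's output (Thévenin) resistance is R_top‖R_bot = 4.273 kΩ.
Fractional drop under load = R_th/(R_th + R_L) = 4.273 / (4.273 + 51.6) = 0.07647.
So the output falls by 7.65 %.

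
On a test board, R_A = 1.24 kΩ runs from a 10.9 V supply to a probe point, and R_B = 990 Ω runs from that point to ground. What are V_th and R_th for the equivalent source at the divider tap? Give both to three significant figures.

V_th is the open-circuit tap voltage: 10.9 × 990/(1240 + 990) = 4.84 V.
With the supply zeroed, R_A and R_B appear in parallel from the tap: R_th = R_A‖R_B = (1240 × 990)/2230 = 550 Ω.

V_th = 4.84 V, R_th = 550 Ω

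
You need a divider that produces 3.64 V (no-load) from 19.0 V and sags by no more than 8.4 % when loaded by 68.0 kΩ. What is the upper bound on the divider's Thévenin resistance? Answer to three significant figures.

R_th ≤ 6.24 kΩ

Loading drop = R_th/(R_th + R_L) ≤ 0.0840, so R_th ≤ R_L · ε/(1−ε) = 68.0 kΩ × 0.0840/0.9160 = 6.24 kΩ.
(Any R1, R2 with R2/(R1+R2) = 0.192 and R1‖R2 ≤ 6.24 kΩ will meet the spec.)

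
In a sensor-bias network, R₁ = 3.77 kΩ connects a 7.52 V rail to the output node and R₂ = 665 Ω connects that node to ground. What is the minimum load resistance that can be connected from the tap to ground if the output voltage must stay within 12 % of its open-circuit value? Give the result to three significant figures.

Output resistance R_th = R₁‖R₂ = (3770 × 665)/4435 = 565.3 Ω.
The fractional drop is R_th/(R_th + R_L); requiring this ≤ 0.120 gives R_L ≥ R_th(1/0.120 − 1) = 565.3 × 7.333 = 4.15 kΩ.

R_L(min) ≈ 4.15 kΩ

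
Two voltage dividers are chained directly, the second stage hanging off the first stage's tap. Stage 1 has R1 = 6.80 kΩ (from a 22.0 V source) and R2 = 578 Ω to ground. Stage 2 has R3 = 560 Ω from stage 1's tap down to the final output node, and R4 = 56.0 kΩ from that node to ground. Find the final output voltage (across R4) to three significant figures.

Stage 2 presents R3+R4 = 56560 Ω as a load on stage 1's tap.
Stage 1's lower leg becomes R2‖(R3+R4) = 572.2 Ω, so V_mid = 22.0 × 572.2/7372 = 1.707 V.
Stage 2 is itself unloaded: V_out = V_mid × R4/(R3+R4) = 1.707 × 56000/56560 = 1.69 V.

V_out ≈ 1.69 V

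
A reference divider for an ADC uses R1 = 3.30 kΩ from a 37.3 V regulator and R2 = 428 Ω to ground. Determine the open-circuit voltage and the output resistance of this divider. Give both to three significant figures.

V_th = 4.28 V, R_th = 379 Ω

V_th is the open-circuit tap voltage: 37.3 × 428/(3300 + 428) = 4.28 V.
With the supply zeroed, R1 and R2 appear in parallel from the tap: R_th = R1‖R2 = (3300 × 428)/3728 = 379 Ω.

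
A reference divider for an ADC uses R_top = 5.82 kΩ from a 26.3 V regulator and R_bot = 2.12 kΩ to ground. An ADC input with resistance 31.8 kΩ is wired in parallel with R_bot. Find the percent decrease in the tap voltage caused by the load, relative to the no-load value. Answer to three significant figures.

The divider's output (Thévenin) resistance is R_top‖R_bot = 1.554 kΩ.
Fractional drop under load = R_th/(R_th + R_L) = 1.554 / (1.554 + 31.8) = 0.04659.
So the output falls by 4.66 %.

4.66 %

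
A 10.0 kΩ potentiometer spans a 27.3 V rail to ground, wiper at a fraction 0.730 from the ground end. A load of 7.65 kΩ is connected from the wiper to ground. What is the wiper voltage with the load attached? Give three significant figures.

The wiper splits the pot into (1−α)R = 2.700 kΩ above and αR = 7.300 kΩ below.
Lower section ‖ load = 3.735 kΩ.
V_wiper = 27.3 × 3.735/(2.700 + 3.735) = 15.8 V.

V ≈ 15.8 V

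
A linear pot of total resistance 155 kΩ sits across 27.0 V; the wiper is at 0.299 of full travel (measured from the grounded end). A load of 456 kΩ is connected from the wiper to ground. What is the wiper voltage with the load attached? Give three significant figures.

The wiper splits the pot into (1−α)R = 108.7 kΩ above and αR = 46.34 kΩ below.
Lower section ‖ load = 42.07 kΩ.
V_wiper = 27.0 × 42.07/(108.7 + 42.07) = 7.54 V.

V ≈ 7.54 V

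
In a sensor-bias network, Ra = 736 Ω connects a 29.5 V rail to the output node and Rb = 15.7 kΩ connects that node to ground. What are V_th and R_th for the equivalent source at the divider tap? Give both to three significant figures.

V_th is the open-circuit tap voltage: 29.5 × 15700/(736 + 15700) = 28.2 V.
With the supply zeroed, Ra and Rb appear in parallel from the tap: R_th = Ra‖Rb = (736 × 15700)/16440 = 703 Ω.

V_th = 28.2 V, R_th = 703 Ω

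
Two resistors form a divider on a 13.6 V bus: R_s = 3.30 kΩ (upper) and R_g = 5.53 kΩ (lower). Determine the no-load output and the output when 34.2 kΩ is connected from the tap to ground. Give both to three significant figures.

Open-circuit: V = 13.6 × 5.53/(3.30 + 5.53) = 8.52 V.
With the load, R_g becomes R_g‖R_L = 4.760 kΩ, so V = 13.6 × 4.760/8.060 = 8.03 V.

Unloaded: 8.52 V; loaded: 8.03 V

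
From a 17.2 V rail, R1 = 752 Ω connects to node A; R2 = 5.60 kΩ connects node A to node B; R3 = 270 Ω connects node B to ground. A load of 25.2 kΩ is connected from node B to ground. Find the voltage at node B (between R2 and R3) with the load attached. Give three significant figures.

V ≈ 0.694 V

At node B, R3 is in parallel with the load: R3‖R_L = 267.1 Ω.
Below node A the resistance is R2 + (R3‖R_L) = 5867 Ω, so V_A = 17.2 × 5867/6619 = 15.25 V.
Then V_B = V_A × (R3‖R_L)/(R2 + R3‖R_L) = 15.25 × 267.1/5867 = 0.694 V.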